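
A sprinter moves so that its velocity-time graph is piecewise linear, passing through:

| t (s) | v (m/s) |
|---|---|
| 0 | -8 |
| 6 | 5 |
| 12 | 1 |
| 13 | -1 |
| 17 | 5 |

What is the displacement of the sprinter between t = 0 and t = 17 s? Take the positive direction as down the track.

Displacement is the signed area under the v-t curve.
0–6 s: ½(-8 + 5)(6) = -9 m
6–12 s: ½(5 + 1)(6) = 18 m
12–13 s: ½(1 + -1)(1) = 0 m
13–17 s: ½(-1 + 5)(4) = 8 m
Net displacement = 17 m

17 m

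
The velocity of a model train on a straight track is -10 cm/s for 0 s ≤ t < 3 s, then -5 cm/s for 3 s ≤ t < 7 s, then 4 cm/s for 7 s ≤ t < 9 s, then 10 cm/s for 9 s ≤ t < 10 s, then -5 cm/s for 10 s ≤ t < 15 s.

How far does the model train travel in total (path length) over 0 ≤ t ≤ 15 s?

Total distance travelled is ∫|v| dt — sum the magnitudes of each area piece.
0–3 s: |-10| × 3 = 30 cm
3–7 s: |-5| × 4 = 20 cm
7–9 s: |4| × 2 = 8 cm
9–10 s: |10| × 1 = 10 cm
10–15 s: |-5| × 5 = 25 cm
Total distance = 93 cm

93 cm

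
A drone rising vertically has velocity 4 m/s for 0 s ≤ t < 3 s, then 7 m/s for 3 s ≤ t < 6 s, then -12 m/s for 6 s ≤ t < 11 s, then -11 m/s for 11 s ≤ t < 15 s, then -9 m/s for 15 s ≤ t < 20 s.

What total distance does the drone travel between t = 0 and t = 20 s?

Total distance travelled is ∫|v| dt — sum the magnitudes of each area piece.
0–3 s: |4| × 3 = 12 m
3–6 s: |7| × 3 = 21 m
6–11 s: |-12| × 5 = 60 m
11–15 s: |-11| × 4 = 44 m
15–20 s: |-9| × 5 = 45 m
Total distance = 182 m

182 m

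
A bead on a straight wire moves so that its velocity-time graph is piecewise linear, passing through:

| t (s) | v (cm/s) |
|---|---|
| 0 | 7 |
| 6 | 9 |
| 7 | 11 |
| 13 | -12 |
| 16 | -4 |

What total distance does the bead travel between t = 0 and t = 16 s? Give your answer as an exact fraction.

2681/23 cm

Total distance travelled is ∫|v| dt — sum the magnitudes of each area piece.
0–6 s: |½(7 + 9)(6)| = 48 cm
6–7 s: |½(9 + 11)(1)| = 10 cm
7–13 s: v = 0 at t = 227/23 s; triangle areas 363/23 + 432/23 = 795/23 cm
13–16 s: |½(-12 + -4)(3)| = 24 cm
Total distance = 2681/23 cm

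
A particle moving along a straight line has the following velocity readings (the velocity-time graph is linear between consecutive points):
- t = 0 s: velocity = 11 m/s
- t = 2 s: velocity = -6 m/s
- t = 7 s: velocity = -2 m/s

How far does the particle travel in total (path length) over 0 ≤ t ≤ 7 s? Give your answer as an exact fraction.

497/17 m

Distance (not displacement) is the total path length: add the absolute areas under v-t.
0–2 s: v = 0 at t = 22/17 s; triangle areas 121/17 + 36/17 = 157/17 m
2–7 s: |½(-6 + -2)(5)| = 20 m
Total distance = 497/17 m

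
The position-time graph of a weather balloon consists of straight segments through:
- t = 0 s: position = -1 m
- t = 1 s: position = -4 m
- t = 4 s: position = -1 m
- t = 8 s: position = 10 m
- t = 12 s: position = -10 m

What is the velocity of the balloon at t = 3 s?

1 m/s

Velocity is the slope of the x-t graph on 1–4 s: (-1 − -4)/(4 − 1) = 1 m/s.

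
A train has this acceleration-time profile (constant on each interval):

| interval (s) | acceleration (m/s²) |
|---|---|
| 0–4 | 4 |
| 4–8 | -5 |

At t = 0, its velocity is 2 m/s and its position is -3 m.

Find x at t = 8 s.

69 m

On each constant-a segment, Δv = aΔt and Δx = v₀Δt + ½aΔt²; chain segment to segment.
0–4 s: v starts 2 m/s; Δx = 2·4 + ½·4·4² = 40 m; v ends 18 m/s.
4–8 s: v starts 18 m/s; Δx = 18·4 + ½·-5·4² = 32 m; v ends -2 m/s.
x(8) = -3 + Σ Δx = 69 m.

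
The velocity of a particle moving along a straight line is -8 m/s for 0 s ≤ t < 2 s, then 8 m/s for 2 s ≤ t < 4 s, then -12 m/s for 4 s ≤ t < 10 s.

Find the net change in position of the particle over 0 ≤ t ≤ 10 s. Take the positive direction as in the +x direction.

Displacement is the signed area under the v-t curve.
0–2 s: -8 × 2 = -16 m
2–4 s: 8 × 2 = 16 m
4–10 s: -12 × 6 = -72 m
Net displacement = -72 m

-72 m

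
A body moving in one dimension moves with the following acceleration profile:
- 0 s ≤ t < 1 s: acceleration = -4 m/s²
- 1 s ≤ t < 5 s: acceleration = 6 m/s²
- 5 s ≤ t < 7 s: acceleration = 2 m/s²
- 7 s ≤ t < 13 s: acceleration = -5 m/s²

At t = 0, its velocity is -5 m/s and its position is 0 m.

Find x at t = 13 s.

63 m

On each constant-a segment, Δv = aΔt and Δx = v₀Δt + ½aΔt²; chain segment to segment.
0–1 s: v starts -5 m/s; Δx = -5·1 + ½·-4·1² = -7 m; v ends -9 m/s.
1–5 s: v starts -9 m/s; Δx = -9·4 + ½·6·4² = 12 m; v ends 15 m/s.
5–7 s: v starts 15 m/s; Δx = 15·2 + ½·2·2² = 34 m; v ends 19 m/s.
7–13 s: v starts 19 m/s; Δx = 19·6 + ½·-5·6² = 24 m; v ends -11 m/s.
x(13) = 0 + Σ Δx = 63 m.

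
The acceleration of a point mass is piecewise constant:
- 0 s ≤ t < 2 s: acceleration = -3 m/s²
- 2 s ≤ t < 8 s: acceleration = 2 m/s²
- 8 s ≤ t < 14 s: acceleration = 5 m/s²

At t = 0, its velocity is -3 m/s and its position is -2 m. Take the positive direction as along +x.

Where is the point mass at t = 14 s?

On each constant-a segment, Δv = aΔt and Δx = v₀Δt + ½aΔt²; chain segment to segment.
0–2 s: v starts -3 m/s; Δx = -3·2 + ½·-3·2² = -12 m; v ends -9 m/s.
2–8 s: v starts -9 m/s; Δx = -9·6 + ½·2·6² = -18 m; v ends 3 m/s.
8–14 s: v starts 3 m/s; Δx = 3·6 + ½·5·6² = 108 m; v ends 33 m/s.
x(14) = -2 + Σ Δx = 76 m.

76 m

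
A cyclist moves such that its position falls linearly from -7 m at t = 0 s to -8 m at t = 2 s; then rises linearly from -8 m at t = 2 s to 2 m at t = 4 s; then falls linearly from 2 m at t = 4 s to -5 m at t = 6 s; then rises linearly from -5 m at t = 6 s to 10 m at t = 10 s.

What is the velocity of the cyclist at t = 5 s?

Velocity is the slope of the x-t graph on 4–6 s: (-5 − 2)/(6 − 4) = -3.5 m/s.

-3.5 m/s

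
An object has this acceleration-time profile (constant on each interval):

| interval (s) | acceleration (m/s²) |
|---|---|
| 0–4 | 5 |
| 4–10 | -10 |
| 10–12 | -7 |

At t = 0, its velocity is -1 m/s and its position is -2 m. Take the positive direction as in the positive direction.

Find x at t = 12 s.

-128 m

On each constant-a segment, Δv = aΔt and Δx = v₀Δt + ½aΔt²; chain segment to segment.
0–4 s: v starts -1 m/s; Δx = -1·4 + ½·5·4² = 36 m; v ends 19 m/s.
4–10 s: v starts 19 m/s; Δx = 19·6 + ½·-10·6² = -66 m; v ends -41 m/s.
10–12 s: v starts -41 m/s; Δx = -41·2 + ½·-7·2² = -96 m; v ends -55 m/s.
x(12) = -2 + Σ Δx = -128 m.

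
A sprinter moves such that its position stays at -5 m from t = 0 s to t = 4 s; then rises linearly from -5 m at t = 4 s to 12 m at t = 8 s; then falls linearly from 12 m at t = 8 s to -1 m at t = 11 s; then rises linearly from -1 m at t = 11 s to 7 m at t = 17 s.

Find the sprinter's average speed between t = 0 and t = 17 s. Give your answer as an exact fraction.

Average speed = (total path length)/(elapsed time); on a piecewise-linear x-t graph the path length is Σ|Δx|.
0–4 s: |Δx| = |-5 − -5| = 0 m
4–8 s: |Δx| = |12 − -5| = 17 m
8–11 s: |Δx| = |-1 − 12| = 13 m
11–17 s: |Δx| = |7 − -1| = 8 m
Total path = 38 m; average speed = 38/17 = 38/17 m/s.

38/17 m/s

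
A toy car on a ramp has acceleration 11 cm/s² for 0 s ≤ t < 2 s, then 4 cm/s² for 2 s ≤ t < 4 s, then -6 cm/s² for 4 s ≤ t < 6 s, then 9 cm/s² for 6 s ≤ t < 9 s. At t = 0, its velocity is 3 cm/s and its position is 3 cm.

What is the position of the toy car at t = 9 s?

246.5 cm

On each constant-a segment, Δv = aΔt and Δx = v₀Δt + ½aΔt²; chain segment to segment.
0–2 s: v starts 3 cm/s; Δx = 3·2 + ½·11·2² = 28 cm; v ends 25 cm/s.
2–4 s: v starts 25 cm/s; Δx = 25·2 + ½·4·2² = 58 cm; v ends 33 cm/s.
4–6 s: v starts 33 cm/s; Δx = 33·2 + ½·-6·2² = 54 cm; v ends 21 cm/s.
6–9 s: v starts 21 cm/s; Δx = 21·3 + ½·9·3² = 103.5 cm; v ends 48 cm/s.
x(9) = 3 + Σ Δx = 246.5 cm.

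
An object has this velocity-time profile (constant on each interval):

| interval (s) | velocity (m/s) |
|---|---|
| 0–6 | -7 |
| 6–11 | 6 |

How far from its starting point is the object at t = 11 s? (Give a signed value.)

-12 m

Net displacement equals the area under the velocity-time graph (areas below the axis count negative).
0–6 s: -7 × 6 = -42 m
6–11 s: 6 × 5 = 30 m
Net displacement = -12 m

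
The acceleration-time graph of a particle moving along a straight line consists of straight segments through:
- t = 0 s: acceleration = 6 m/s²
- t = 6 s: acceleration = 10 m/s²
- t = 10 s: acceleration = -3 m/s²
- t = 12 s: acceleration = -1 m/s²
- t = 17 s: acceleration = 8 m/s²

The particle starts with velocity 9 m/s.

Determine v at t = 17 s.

84.5 m/s

Δv equals the area under the a-t graph; then v = v₀ + Δv.
0–6 s: ½(6 + 10)(6) = 48 m/s
6–10 s: ½(10 + -3)(4) = 14 m/s
10–12 s: ½(-3 + -1)(2) = -4 m/s
12–17 s: ½(-1 + 8)(5) = 17.5 m/s
Δv = 75.5 m/s, so v(17) = 9 + (75.5) = 84.5 m/s.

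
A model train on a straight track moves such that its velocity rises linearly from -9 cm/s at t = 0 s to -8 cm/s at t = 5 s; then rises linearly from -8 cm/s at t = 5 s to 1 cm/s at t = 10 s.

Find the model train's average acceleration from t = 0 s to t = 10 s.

Average acceleration = Δv/Δt = (1 − -9)/(10 − 0) = 1 cm/s².

1 cm/s²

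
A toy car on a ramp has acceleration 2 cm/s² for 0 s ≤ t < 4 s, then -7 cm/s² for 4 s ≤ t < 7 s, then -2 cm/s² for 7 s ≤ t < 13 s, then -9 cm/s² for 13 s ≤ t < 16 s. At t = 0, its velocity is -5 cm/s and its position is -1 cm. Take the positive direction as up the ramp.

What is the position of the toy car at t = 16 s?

-302 cm

On each constant-a segment, Δv = aΔt and Δx = v₀Δt + ½aΔt²; chain segment to segment.
0–4 s: v starts -5 cm/s; Δx = -5·4 + ½·2·4² = -4 cm; v ends 3 cm/s.
4–7 s: v starts 3 cm/s; Δx = 3·3 + ½·-7·3² = -22.5 cm; v ends -18 cm/s.
7–13 s: v starts -18 cm/s; Δx = -18·6 + ½·-2·6² = -144 cm; v ends -30 cm/s.
13–16 s: v starts -30 cm/s; Δx = -30·3 + ½·-9·3² = -130.5 cm; v ends -57 cm/s.
x(16) = -1 + Σ Δx = -302 cm.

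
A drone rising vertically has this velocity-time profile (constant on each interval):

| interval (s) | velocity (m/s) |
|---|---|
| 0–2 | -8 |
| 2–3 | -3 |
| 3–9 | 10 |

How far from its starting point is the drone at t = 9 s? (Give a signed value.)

Displacement is the signed area under the v-t curve.
0–2 s: -8 × 2 = -16 m
2–3 s: -3 × 1 = -3 m
3–9 s: 10 × 6 = 60 m
Net displacement = 41 m

41 m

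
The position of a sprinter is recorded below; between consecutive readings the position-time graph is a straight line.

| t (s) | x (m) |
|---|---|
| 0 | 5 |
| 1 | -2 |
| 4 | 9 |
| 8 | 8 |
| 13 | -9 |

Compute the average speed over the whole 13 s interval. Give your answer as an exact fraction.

36/13 m/s

Average speed = (total path length)/(elapsed time); on a piecewise-linear x-t graph the path length is Σ|Δx|.
0–1 s: |Δx| = |-2 − 5| = 7 m
1–4 s: |Δx| = |9 − -2| = 11 m
4–8 s: |Δx| = |8 − 9| = 1 m
8–13 s: |Δx| = |-9 − 8| = 17 m
Total path = 36 m; average speed = 36/13 = 36/13 m/s.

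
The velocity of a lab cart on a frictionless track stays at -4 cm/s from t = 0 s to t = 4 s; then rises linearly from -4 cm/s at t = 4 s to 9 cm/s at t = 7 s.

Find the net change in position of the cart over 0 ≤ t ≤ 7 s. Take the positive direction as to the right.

-8.5 cm

Displacement is the signed area under the v-t curve.
0–4 s: -4 × 4 = -16 cm
4–7 s: ½(-4 + 9)(3) = 7.5 cm
Net displacement = -8.5 cm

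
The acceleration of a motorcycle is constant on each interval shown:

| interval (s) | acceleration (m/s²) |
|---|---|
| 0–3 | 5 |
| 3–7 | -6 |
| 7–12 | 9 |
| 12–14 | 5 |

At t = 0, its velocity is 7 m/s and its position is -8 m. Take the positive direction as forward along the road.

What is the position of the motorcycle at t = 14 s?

On each constant-a segment, Δv = aΔt and Δx = v₀Δt + ½aΔt²; chain segment to segment.
0–3 s: v starts 7 m/s; Δx = 7·3 + ½·5·3² = 43.5 m; v ends 22 m/s.
3–7 s: v starts 22 m/s; Δx = 22·4 + ½·-6·4² = 40 m; v ends -2 m/s.
7–12 s: v starts -2 m/s; Δx = -2·5 + ½·9·5² = 102.5 m; v ends 43 m/s.
12–14 s: v starts 43 m/s; Δx = 43·2 + ½·5·2² = 96 m; v ends 53 m/s.
x(14) = -8 + Σ Δx = 274 m.

274 m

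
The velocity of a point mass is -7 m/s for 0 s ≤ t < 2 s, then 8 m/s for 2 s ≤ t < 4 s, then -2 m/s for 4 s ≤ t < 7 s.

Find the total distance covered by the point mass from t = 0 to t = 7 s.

36 m

Total distance travelled is ∫|v| dt — sum the magnitudes of each area piece.
0–2 s: |-7| × 2 = 14 m
2–4 s: |8| × 2 = 16 m
4–7 s: |-2| × 3 = 6 m
Total distance = 36 m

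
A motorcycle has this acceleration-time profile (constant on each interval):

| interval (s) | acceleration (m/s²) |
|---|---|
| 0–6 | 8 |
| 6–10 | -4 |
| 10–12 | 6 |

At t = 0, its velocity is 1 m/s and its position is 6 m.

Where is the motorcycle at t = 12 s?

On each constant-a segment, Δv = aΔt and Δx = v₀Δt + ½aΔt²; chain segment to segment.
0–6 s: v starts 1 m/s; Δx = 1·6 + ½·8·6² = 150 m; v ends 49 m/s.
6–10 s: v starts 49 m/s; Δx = 49·4 + ½·-4·4² = 164 m; v ends 33 m/s.
10–12 s: v starts 33 m/s; Δx = 33·2 + ½·6·2² = 78 m; v ends 45 m/s.
x(12) = 6 + Σ Δx = 398 m.

398 m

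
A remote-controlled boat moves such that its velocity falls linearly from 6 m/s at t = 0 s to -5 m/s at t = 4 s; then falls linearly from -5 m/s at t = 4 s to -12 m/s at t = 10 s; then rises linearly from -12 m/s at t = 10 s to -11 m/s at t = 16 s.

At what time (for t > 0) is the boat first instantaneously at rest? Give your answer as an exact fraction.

v changes sign on 0–4 s (from 6 to -5); the graph is linear there, so v = 0 at t = 0 + (-6)·(4 − 0)/(-5 − 6) = 24/11 s.

t = 24/11 s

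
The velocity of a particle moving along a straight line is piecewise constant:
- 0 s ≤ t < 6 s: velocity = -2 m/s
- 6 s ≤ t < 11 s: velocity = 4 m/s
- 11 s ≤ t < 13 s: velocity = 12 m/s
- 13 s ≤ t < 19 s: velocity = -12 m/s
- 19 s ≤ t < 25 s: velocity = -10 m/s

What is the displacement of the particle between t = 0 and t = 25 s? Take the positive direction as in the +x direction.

-100 m

Displacement is the signed area under the v-t curve.
0–6 s: -2 × 6 = -12 m
6–11 s: 4 × 5 = 20 m
11–13 s: 12 × 2 = 24 m
13–19 s: -12 × 6 = -72 m
19–25 s: -10 × 6 = -60 m
Net displacement = -100 m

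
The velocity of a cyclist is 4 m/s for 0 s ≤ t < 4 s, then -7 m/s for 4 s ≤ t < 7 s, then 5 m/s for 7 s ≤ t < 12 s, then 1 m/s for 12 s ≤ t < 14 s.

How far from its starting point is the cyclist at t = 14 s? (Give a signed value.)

22 m

Displacement is the signed area under the v-t curve.
0–4 s: 4 × 4 = 16 m
4–7 s: -7 × 3 = -21 m
7–12 s: 5 × 5 = 25 m
12–14 s: 1 × 2 = 2 m
Net displacement = 22 m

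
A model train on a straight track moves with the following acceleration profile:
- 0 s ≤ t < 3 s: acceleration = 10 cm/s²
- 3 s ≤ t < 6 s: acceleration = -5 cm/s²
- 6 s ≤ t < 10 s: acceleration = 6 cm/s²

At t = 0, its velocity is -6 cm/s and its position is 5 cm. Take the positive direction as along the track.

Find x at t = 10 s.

165.5 cm

On each constant-a segment, Δv = aΔt and Δx = v₀Δt + ½aΔt²; chain segment to segment.
0–3 s: v starts -6 cm/s; Δx = -6·3 + ½·10·3² = 27 cm; v ends 24 cm/s.
3–6 s: v starts 24 cm/s; Δx = 24·3 + ½·-5·3² = 49.5 cm; v ends 9 cm/s.
6–10 s: v starts 9 cm/s; Δx = 9·4 + ½·6·4² = 84 cm; v ends 33 cm/s.
x(10) = 5 + Σ Δx = 165.5 cm.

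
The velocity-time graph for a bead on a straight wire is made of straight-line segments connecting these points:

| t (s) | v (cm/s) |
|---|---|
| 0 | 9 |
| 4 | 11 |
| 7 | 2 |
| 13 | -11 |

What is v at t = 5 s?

On 4–7 s the graph is linear from 11 to 2 cm/s: v(5) = 11 + (2 − 11)·(5 − 4)/(7 − 4) = 8 cm/s.

8 cm/s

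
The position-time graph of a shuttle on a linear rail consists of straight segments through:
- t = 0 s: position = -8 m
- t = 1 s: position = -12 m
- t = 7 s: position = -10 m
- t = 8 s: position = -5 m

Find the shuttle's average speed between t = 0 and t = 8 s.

1.375 m/s

Average speed = (total path length)/(elapsed time); on a piecewise-linear x-t graph the path length is Σ|Δx|.
0–1 s: |Δx| = |-12 − -8| = 4 m
1–7 s: |Δx| = |-10 − -12| = 2 m
7–8 s: |Δx| = |-5 − -10| = 5 m
Total path = 11 m; average speed = 11/8 = 1.375 m/s.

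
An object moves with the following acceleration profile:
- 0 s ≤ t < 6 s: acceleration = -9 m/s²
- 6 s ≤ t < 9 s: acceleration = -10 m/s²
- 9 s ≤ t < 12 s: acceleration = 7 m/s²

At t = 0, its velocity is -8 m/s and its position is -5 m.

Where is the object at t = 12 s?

-690.5 m

On each constant-a segment, Δv = aΔt and Δx = v₀Δt + ½aΔt²; chain segment to segment.
0–6 s: v starts -8 m/s; Δx = -8·6 + ½·-9·6² = -210 m; v ends -62 m/s.
6–9 s: v starts -62 m/s; Δx = -62·3 + ½·-10·3² = -231 m; v ends -92 m/s.
9–12 s: v starts -92 m/s; Δx = -92·3 + ½·7·3² = -244.5 m; v ends -71 m/s.
x(12) = -5 + Σ Δx = -690.5 m.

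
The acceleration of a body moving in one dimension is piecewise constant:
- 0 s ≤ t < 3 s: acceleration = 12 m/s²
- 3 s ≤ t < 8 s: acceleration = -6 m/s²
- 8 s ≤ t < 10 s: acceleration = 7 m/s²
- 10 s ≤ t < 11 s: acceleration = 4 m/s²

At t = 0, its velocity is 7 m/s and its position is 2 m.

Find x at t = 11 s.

286 m

On each constant-a segment, Δv = aΔt and Δx = v₀Δt + ½aΔt²; chain segment to segment.
0–3 s: v starts 7 m/s; Δx = 7·3 + ½·12·3² = 75 m; v ends 43 m/s.
3–8 s: v starts 43 m/s; Δx = 43·5 + ½·-6·5² = 140 m; v ends 13 m/s.
8–10 s: v starts 13 m/s; Δx = 13·2 + ½·7·2² = 40 m; v ends 27 m/s.
10–11 s: v starts 27 m/s; Δx = 27·1 + ½·4·1² = 29 m; v ends 31 m/s.
x(11) = 2 + Σ Δx = 286 m.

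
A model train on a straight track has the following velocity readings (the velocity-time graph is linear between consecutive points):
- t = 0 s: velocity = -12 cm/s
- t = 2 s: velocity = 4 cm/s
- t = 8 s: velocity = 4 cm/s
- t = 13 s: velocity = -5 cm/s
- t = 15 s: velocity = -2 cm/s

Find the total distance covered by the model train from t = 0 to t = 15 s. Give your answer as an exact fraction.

Total distance travelled is ∫|v| dt — sum the magnitudes of each area piece.
0–2 s: v = 0 at t = 1.5 s; triangle areas 9 + 1 = 10 cm
2–8 s: |4| × 6 = 24 cm
8–13 s: v = 0 at t = 92/9 s; triangle areas 40/9 + 125/18 = 205/18 cm
13–15 s: |½(-5 + -2)(2)| = 7 cm
Total distance = 943/18 cm

943/18 cm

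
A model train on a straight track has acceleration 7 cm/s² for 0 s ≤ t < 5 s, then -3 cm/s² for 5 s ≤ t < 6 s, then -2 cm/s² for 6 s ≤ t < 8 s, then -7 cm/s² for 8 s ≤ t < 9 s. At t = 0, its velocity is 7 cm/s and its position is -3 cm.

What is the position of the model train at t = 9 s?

On each constant-a segment, Δv = aΔt and Δx = v₀Δt + ½aΔt²; chain segment to segment.
0–5 s: v starts 7 cm/s; Δx = 7·5 + ½·7·5² = 122.5 cm; v ends 42 cm/s.
5–6 s: v starts 42 cm/s; Δx = 42·1 + ½·-3·1² = 40.5 cm; v ends 39 cm/s.
6–8 s: v starts 39 cm/s; Δx = 39·2 + ½·-2·2² = 74 cm; v ends 35 cm/s.
8–9 s: v starts 35 cm/s; Δx = 35·1 + ½·-7·1² = 31.5 cm; v ends 28 cm/s.
x(9) = -3 + Σ Δx = 265.5 cm.

265.5 cm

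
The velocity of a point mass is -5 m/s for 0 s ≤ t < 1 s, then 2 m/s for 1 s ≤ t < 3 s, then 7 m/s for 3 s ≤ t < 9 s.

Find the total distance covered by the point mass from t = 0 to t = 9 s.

51 m

Total distance travelled is ∫|v| dt — sum the magnitudes of each area piece.
0–1 s: |-5| × 1 = 5 m
1–3 s: |2| × 2 = 4 m
3–9 s: |7| × 6 = 42 m
Total distance = 51 m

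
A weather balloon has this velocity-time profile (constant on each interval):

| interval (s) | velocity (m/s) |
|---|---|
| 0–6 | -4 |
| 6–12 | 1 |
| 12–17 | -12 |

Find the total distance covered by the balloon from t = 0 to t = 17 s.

Total distance travelled is ∫|v| dt — sum the magnitudes of each area piece.
0–6 s: |-4| × 6 = 24 m
6–12 s: |1| × 6 = 6 m
12–17 s: |-12| × 5 = 60 m
Total distance = 90 m

90 m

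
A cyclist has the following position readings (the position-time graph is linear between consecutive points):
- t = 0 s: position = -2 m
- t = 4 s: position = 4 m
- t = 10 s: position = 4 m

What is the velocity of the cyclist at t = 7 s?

Velocity is the slope of the x-t graph on 4–10 s: (4 − 4)/(10 − 4) = 0 m/s.

0 m/s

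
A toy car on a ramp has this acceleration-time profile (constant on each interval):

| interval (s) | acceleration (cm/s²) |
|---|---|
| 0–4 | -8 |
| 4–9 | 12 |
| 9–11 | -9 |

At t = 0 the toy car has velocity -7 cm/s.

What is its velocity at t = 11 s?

Δv equals the area under the a-t graph; then v = v₀ + Δv.
0–4 s: -8 × 4 = -32 cm/s
4–9 s: 12 × 5 = 60 cm/s
9–11 s: -9 × 2 = -18 cm/s
Δv = 10 cm/s, so v(11) = -7 + (10) = 3 cm/s.

3 cm/s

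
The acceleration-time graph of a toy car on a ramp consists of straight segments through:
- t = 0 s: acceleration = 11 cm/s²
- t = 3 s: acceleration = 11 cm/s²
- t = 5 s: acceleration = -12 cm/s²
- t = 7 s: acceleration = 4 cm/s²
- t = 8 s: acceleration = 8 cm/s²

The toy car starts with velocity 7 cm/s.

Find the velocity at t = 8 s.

37 cm/s

Δv equals the area under the a-t graph; then v = v₀ + Δv.
0–3 s: 11 × 3 = 33 cm/s
3–5 s: ½(11 + -12)(2) = -1 cm/s
5–7 s: ½(-12 + 4)(2) = -8 cm/s
7–8 s: ½(4 + 8)(1) = 6 cm/s
Δv = 30 cm/s, so v(8) = 7 + (30) = 37 cm/s.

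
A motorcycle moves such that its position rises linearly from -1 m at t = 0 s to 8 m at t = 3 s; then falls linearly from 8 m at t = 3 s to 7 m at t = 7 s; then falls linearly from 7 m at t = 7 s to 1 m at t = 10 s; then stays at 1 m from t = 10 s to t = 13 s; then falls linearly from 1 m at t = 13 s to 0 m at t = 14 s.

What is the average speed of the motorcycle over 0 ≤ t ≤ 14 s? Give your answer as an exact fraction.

Average speed = (total path length)/(elapsed time); on a piecewise-linear x-t graph the path length is Σ|Δx|.
0–3 s: |Δx| = |8 − -1| = 9 m
3–7 s: |Δx| = |7 − 8| = 1 m
7–10 s: |Δx| = |1 − 7| = 6 m
10–13 s: |Δx| = |1 − 1| = 0 m
13–14 s: |Δx| = |0 − 1| = 1 m
Total path = 17 m; average speed = 17/14 = 17/14 m/s.

17/14 m/s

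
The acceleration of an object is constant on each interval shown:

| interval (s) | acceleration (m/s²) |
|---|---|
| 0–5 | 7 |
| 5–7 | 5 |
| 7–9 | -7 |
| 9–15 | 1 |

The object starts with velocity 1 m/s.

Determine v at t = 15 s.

38 m/s

Δv equals the area under the a-t graph; then v = v₀ + Δv.
0–5 s: 7 × 5 = 35 m/s
5–7 s: 5 × 2 = 10 m/s
7–9 s: -7 × 2 = -14 m/s
9–15 s: 1 × 6 = 6 m/s
Δv = 37 m/s, so v(15) = 1 + (37) = 38 m/s.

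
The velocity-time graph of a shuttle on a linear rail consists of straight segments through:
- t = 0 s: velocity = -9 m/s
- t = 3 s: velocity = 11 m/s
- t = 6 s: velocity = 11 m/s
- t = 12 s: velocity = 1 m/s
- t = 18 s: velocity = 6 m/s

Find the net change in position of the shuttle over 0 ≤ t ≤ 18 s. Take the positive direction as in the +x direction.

93 m

Net displacement equals the area under the velocity-time graph (areas below the axis count negative).
0–3 s: ½(-9 + 11)(3) = 3 m
3–6 s: 11 × 3 = 33 m
6–12 s: ½(11 + 1)(6) = 36 m
12–18 s: ½(1 + 6)(6) = 21 m
Net displacement = 93 m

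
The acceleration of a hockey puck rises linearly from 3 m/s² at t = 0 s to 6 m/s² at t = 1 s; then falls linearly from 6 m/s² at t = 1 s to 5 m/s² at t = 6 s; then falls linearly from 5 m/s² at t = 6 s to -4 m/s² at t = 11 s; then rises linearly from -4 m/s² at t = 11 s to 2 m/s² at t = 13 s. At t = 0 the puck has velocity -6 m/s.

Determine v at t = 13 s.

Δv equals the area under the a-t graph; then v = v₀ + Δv.
0–1 s: ½(3 + 6)(1) = 4.5 m/s
1–6 s: ½(6 + 5)(5) = 27.5 m/s
6–11 s: ½(5 + -4)(5) = 2.5 m/s
11–13 s: ½(-4 + 2)(2) = -2 m/s
Δv = 32.5 m/s, so v(13) = -6 + (32.5) = 26.5 m/s.

26.5 m/s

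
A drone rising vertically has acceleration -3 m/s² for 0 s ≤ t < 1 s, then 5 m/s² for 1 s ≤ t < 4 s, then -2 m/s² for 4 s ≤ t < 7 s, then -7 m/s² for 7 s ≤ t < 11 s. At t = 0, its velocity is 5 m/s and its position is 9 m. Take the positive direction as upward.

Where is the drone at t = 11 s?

71 m

On each constant-a segment, Δv = aΔt and Δx = v₀Δt + ½aΔt²; chain segment to segment.
0–1 s: v starts 5 m/s; Δx = 5·1 + ½·-3·1² = 3.5 m; v ends 2 m/s.
1–4 s: v starts 2 m/s; Δx = 2·3 + ½·5·3² = 28.5 m; v ends 17 m/s.
4–7 s: v starts 17 m/s; Δx = 17·3 + ½·-2·3² = 42 m; v ends 11 m/s.
7–11 s: v starts 11 m/s; Δx = 11·4 + ½·-7·4² = -12 m; v ends -17 m/s.
x(11) = 9 + Σ Δx = 71 m.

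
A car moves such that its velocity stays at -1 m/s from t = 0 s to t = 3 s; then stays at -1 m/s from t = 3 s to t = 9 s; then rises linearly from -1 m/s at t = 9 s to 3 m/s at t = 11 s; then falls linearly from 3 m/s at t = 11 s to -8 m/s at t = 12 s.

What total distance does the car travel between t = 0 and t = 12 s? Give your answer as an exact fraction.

163/11 m

Distance (not displacement) is the total path length: add the absolute areas under v-t.
0–3 s: |-1| × 3 = 3 m
3–9 s: |-1| × 6 = 6 m
9–11 s: v = 0 at t = 9.5 s; triangle areas 0.25 + 2.25 = 2.5 m
11–12 s: v = 0 at t = 124/11 s; triangle areas 9/22 + 32/11 = 73/22 m
Total distance = 163/11 m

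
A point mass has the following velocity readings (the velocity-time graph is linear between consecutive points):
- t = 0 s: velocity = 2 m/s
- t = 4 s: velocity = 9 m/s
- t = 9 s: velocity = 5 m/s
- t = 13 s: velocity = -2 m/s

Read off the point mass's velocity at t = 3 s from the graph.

7.25 m/s

On 0–4 s the graph is linear from 2 to 9 m/s: v(3) = 2 + (9 − 2)·(3 − 0)/(4 − 0) = 7.25 m/s.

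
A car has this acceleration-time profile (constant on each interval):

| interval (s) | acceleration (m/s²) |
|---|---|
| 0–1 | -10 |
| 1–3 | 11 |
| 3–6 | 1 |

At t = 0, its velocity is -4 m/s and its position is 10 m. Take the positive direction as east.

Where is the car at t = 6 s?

23.5 m

On each constant-a segment, Δv = aΔt and Δx = v₀Δt + ½aΔt²; chain segment to segment.
0–1 s: v starts -4 m/s; Δx = -4·1 + ½·-10·1² = -9 m; v ends -14 m/s.
1–3 s: v starts -14 m/s; Δx = -14·2 + ½·11·2² = -6 m; v ends 8 m/s.
3–6 s: v starts 8 m/s; Δx = 8·3 + ½·1·3² = 28.5 m; v ends 11 m/s.
x(6) = 10 + Σ Δx = 23.5 m.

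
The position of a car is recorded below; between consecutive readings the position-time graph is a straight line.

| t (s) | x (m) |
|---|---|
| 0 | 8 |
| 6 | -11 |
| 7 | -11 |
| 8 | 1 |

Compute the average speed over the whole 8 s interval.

3.875 m/s

Average speed = (total path length)/(elapsed time); on a piecewise-linear x-t graph the path length is Σ|Δx|.
0–6 s: |Δx| = |-11 − 8| = 19 m
6–7 s: |Δx| = |-11 − -11| = 0 m
7–8 s: |Δx| = |1 − -11| = 12 m
Total path = 31 m; average speed = 31/8 = 3.875 m/s.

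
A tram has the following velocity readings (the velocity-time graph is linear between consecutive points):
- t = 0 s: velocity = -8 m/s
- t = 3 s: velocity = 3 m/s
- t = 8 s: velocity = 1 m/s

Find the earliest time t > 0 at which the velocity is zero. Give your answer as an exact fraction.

v changes sign on 0–3 s (from -8 to 3); the graph is linear there, so v = 0 at t = 0 + (8)·(3 − 0)/(3 − -8) = 24/11 s.

t = 24/11 s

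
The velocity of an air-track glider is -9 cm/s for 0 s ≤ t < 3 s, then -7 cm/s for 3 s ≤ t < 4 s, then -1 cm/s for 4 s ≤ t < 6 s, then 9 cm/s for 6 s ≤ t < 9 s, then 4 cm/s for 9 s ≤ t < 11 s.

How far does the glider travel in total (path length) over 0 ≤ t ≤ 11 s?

71 cm

Total distance travelled is ∫|v| dt — sum the magnitudes of each area piece.
0–3 s: |-9| × 3 = 27 cm
3–4 s: |-7| × 1 = 7 cm
4–6 s: |-1| × 2 = 2 cm
6–9 s: |9| × 3 = 27 cm
9–11 s: |4| × 2 = 8 cm
Total distance = 71 cm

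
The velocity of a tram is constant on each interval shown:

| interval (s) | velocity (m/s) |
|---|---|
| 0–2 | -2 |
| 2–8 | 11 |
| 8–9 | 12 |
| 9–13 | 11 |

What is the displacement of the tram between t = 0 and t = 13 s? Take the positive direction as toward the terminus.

118 m

Displacement is the signed area under the v-t curve.
0–2 s: -2 × 2 = -4 m
2–8 s: 11 × 6 = 66 m
8–9 s: 12 × 1 = 12 m
9–13 s: 11 × 4 = 44 m
Net displacement = 118 m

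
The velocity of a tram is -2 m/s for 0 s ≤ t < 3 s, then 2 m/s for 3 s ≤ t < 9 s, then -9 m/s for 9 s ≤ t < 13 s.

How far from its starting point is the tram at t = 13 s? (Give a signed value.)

Displacement is the signed area under the v-t curve.
0–3 s: -2 × 3 = -6 m
3–9 s: 2 × 6 = 12 m
9–13 s: -9 × 4 = -36 m
Net displacement = -30 m

-30 m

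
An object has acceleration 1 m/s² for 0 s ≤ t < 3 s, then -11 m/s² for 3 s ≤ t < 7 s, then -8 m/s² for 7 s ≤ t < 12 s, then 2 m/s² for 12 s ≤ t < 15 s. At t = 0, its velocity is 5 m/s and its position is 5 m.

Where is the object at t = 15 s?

-530.5 m

On each constant-a segment, Δv = aΔt and Δx = v₀Δt + ½aΔt²; chain segment to segment.
0–3 s: v starts 5 m/s; Δx = 5·3 + ½·1·3² = 19.5 m; v ends 8 m/s.
3–7 s: v starts 8 m/s; Δx = 8·4 + ½·-11·4² = -56 m; v ends -36 m/s.
7–12 s: v starts -36 m/s; Δx = -36·5 + ½·-8·5² = -280 m; v ends -76 m/s.
12–15 s: v starts -76 m/s; Δx = -76·3 + ½·2·3² = -219 m; v ends -70 m/s.
x(15) = 5 + Σ Δx = -530.5 m.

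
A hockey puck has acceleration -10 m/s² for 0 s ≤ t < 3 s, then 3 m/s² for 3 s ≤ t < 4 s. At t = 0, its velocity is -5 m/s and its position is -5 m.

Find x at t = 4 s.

On each constant-a segment, Δv = aΔt and Δx = v₀Δt + ½aΔt²; chain segment to segment.
0–3 s: v starts -5 m/s; Δx = -5·3 + ½·-10·3² = -60 m; v ends -35 m/s.
3–4 s: v starts -35 m/s; Δx = -35·1 + ½·3·1² = -33.5 m; v ends -32 m/s.
x(4) = -5 + Σ Δx = -98.5 m.

-98.5 m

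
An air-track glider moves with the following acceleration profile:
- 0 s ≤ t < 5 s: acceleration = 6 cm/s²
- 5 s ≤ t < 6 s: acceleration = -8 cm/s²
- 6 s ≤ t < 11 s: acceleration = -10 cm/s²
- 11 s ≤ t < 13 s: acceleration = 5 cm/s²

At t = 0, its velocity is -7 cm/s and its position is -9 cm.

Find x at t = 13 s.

On each constant-a segment, Δv = aΔt and Δx = v₀Δt + ½aΔt²; chain segment to segment.
0–5 s: v starts -7 cm/s; Δx = -7·5 + ½·6·5² = 40 cm; v ends 23 cm/s.
5–6 s: v starts 23 cm/s; Δx = 23·1 + ½·-8·1² = 19 cm; v ends 15 cm/s.
6–11 s: v starts 15 cm/s; Δx = 15·5 + ½·-10·5² = -50 cm; v ends -35 cm/s.
11–13 s: v starts -35 cm/s; Δx = -35·2 + ½·5·2² = -60 cm; v ends -25 cm/s.
x(13) = -9 + Σ Δx = -60 cm.

-60 cm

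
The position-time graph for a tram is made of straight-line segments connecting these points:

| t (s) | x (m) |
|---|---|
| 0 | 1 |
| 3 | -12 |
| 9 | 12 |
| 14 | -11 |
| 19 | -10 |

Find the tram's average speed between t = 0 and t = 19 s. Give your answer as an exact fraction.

Average speed = (total path length)/(elapsed time); on a piecewise-linear x-t graph the path length is Σ|Δx|.
0–3 s: |Δx| = |-12 − 1| = 13 m
3–9 s: |Δx| = |12 − -12| = 24 m
9–14 s: |Δx| = |-11 − 12| = 23 m
14–19 s: |Δx| = |-10 − -11| = 1 m
Total path = 61 m; average speed = 61/19 = 61/19 m/s.

61/19 m/s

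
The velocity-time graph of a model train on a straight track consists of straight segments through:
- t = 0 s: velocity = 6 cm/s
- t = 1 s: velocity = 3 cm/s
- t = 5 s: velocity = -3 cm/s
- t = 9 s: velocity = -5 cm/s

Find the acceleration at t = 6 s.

Acceleration is the slope of the v-t graph on 5–9 s: (-5 − -3)/(9 − 5) = -0.5 cm/s².

-0.5 cm/s²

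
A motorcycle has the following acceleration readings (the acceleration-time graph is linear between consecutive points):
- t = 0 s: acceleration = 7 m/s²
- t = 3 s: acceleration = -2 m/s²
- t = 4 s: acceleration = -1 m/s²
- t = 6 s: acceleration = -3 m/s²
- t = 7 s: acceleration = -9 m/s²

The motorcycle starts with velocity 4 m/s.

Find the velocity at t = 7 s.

0 m/s

Δv equals the area under the a-t graph; then v = v₀ + Δv.
0–3 s: ½(7 + -2)(3) = 7.5 m/s
3–4 s: ½(-2 + -1)(1) = -1.5 m/s
4–6 s: ½(-1 + -3)(2) = -4 m/s
6–7 s: ½(-3 + -9)(1) = -6 m/s
Δv = -4 m/s, so v(7) = 4 + (-4) = 0 m/s.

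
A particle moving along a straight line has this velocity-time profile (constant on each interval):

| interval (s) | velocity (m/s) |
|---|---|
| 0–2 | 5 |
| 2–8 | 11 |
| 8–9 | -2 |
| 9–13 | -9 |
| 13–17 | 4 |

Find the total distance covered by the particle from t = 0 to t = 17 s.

130 m

Distance (not displacement) is the total path length: add the absolute areas under v-t.
0–2 s: |5| × 2 = 10 m
2–8 s: |11| × 6 = 66 m
8–9 s: |-2| × 1 = 2 m
9–13 s: |-9| × 4 = 36 m
13–17 s: |4| × 4 = 16 m
Total distance = 130 m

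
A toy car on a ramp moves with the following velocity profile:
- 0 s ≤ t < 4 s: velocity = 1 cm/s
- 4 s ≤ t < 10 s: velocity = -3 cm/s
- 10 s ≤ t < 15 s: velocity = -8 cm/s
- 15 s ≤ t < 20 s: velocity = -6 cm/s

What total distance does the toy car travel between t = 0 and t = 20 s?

92 cm

Total distance travelled is ∫|v| dt — sum the magnitudes of each area piece.
0–4 s: |1| × 4 = 4 cm
4–10 s: |-3| × 6 = 18 cm
10–15 s: |-8| × 5 = 40 cm
15–20 s: |-6| × 5 = 30 cm
Total distance = 92 cm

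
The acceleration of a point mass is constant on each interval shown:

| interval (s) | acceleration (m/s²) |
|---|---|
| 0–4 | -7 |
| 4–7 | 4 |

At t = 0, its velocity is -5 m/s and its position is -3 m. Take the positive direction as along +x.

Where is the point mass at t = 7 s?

On each constant-a segment, Δv = aΔt and Δx = v₀Δt + ½aΔt²; chain segment to segment.
0–4 s: v starts -5 m/s; Δx = -5·4 + ½·-7·4² = -76 m; v ends -33 m/s.
4–7 s: v starts -33 m/s; Δx = -33·3 + ½·4·3² = -81 m; v ends -21 m/s.
x(7) = -3 + Σ Δx = -160 m.

-160 m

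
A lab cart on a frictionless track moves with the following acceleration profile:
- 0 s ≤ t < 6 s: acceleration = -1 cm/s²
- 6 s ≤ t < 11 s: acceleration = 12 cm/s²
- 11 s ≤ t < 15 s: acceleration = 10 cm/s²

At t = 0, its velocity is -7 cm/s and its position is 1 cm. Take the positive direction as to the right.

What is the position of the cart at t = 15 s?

294 cm

On each constant-a segment, Δv = aΔt and Δx = v₀Δt + ½aΔt²; chain segment to segment.
0–6 s: v starts -7 cm/s; Δx = -7·6 + ½·-1·6² = -60 cm; v ends -13 cm/s.
6–11 s: v starts -13 cm/s; Δx = -13·5 + ½·12·5² = 85 cm; v ends 47 cm/s.
11–15 s: v starts 47 cm/s; Δx = 47·4 + ½·10·4² = 268 cm; v ends 87 cm/s.
x(15) = 1 + Σ Δx = 294 cm.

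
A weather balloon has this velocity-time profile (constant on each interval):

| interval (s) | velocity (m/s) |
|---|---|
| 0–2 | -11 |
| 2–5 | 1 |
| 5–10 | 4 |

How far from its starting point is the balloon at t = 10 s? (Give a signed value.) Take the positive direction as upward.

1 m

Displacement is the signed area under the v-t curve.
0–2 s: -11 × 2 = -22 m
2–5 s: 1 × 3 = 3 m
5–10 s: 4 × 5 = 20 m
Net displacement = 1 m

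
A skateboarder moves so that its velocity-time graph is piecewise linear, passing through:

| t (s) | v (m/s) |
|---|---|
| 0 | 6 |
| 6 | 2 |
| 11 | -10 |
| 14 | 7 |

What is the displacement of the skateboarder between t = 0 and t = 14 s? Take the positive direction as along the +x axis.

-0.5 m

Net displacement equals the area under the velocity-time graph (areas below the axis count negative).
0–6 s: ½(6 + 2)(6) = 24 m
6–11 s: ½(2 + -10)(5) = -20 m
11–14 s: ½(-10 + 7)(3) = -4.5 m
Net displacement = -0.5 m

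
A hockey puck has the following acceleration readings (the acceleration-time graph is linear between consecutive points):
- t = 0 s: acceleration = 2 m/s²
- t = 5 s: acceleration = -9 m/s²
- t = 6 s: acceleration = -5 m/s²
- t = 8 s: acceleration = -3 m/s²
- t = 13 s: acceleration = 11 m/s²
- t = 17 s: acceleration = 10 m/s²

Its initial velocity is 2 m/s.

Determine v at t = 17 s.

Δv equals the area under the a-t graph; then v = v₀ + Δv.
0–5 s: ½(2 + -9)(5) = -17.5 m/s
5–6 s: ½(-9 + -5)(1) = -7 m/s
6–8 s: ½(-5 + -3)(2) = -8 m/s
8–13 s: ½(-3 + 11)(5) = 20 m/s
13–17 s: ½(11 + 10)(4) = 42 m/s
Δv = 29.5 m/s, so v(17) = 2 + (29.5) = 31.5 m/s.

31.5 m/s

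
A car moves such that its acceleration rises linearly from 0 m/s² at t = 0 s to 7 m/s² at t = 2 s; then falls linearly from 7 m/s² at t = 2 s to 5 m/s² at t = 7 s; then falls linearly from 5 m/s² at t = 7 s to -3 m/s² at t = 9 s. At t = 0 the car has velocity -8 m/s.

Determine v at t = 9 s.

Δv equals the area under the a-t graph; then v = v₀ + Δv.
0–2 s: ½(0 + 7)(2) = 7 m/s
2–7 s: ½(7 + 5)(5) = 30 m/s
7–9 s: ½(5 + -3)(2) = 2 m/s
Δv = 39 m/s, so v(9) = -8 + (39) = 31 m/s.

31 m/s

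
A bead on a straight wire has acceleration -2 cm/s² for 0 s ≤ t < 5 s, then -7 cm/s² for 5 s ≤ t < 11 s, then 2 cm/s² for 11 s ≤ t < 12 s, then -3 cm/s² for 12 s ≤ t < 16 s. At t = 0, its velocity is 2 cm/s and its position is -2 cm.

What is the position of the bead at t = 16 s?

On each constant-a segment, Δv = aΔt and Δx = v₀Δt + ½aΔt²; chain segment to segment.
0–5 s: v starts 2 cm/s; Δx = 2·5 + ½·-2·5² = -15 cm; v ends -8 cm/s.
5–11 s: v starts -8 cm/s; Δx = -8·6 + ½·-7·6² = -174 cm; v ends -50 cm/s.
11–12 s: v starts -50 cm/s; Δx = -50·1 + ½·2·1² = -49 cm; v ends -48 cm/s.
12–16 s: v starts -48 cm/s; Δx = -48·4 + ½·-3·4² = -216 cm; v ends -60 cm/s.
x(16) = -2 + Σ Δx = -456 cm.

-456 cm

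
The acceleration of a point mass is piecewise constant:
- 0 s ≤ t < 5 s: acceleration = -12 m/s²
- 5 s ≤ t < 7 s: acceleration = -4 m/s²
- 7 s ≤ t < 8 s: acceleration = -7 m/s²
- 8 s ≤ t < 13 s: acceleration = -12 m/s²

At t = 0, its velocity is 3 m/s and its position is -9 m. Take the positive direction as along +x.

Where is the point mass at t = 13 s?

-844.5 m

On each constant-a segment, Δv = aΔt and Δx = v₀Δt + ½aΔt²; chain segment to segment.
0–5 s: v starts 3 m/s; Δx = 3·5 + ½·-12·5² = -135 m; v ends -57 m/s.
5–7 s: v starts -57 m/s; Δx = -57·2 + ½·-4·2² = -122 m; v ends -65 m/s.
7–8 s: v starts -65 m/s; Δx = -65·1 + ½·-7·1² = -68.5 m; v ends -72 m/s.
8–13 s: v starts -72 m/s; Δx = -72·5 + ½·-12·5² = -510 m; v ends -132 m/s.
x(13) = -9 + Σ Δx = -844.5 m.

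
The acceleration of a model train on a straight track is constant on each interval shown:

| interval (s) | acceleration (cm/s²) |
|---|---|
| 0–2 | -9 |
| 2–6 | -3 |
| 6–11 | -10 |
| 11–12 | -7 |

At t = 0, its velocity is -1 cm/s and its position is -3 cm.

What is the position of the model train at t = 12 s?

On each constant-a segment, Δv = aΔt and Δx = v₀Δt + ½aΔt²; chain segment to segment.
0–2 s: v starts -1 cm/s; Δx = -1·2 + ½·-9·2² = -20 cm; v ends -19 cm/s.
2–6 s: v starts -19 cm/s; Δx = -19·4 + ½·-3·4² = -100 cm; v ends -31 cm/s.
6–11 s: v starts -31 cm/s; Δx = -31·5 + ½·-10·5² = -280 cm; v ends -81 cm/s.
11–12 s: v starts -81 cm/s; Δx = -81·1 + ½·-7·1² = -84.5 cm; v ends -88 cm/s.
x(12) = -3 + Σ Δx = -487.5 cm.

-487.5 cm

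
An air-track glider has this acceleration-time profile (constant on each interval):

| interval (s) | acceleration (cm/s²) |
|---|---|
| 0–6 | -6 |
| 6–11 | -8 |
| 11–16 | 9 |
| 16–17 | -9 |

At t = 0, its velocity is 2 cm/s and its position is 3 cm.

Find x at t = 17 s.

-654 cm

On each constant-a segment, Δv = aΔt and Δx = v₀Δt + ½aΔt²; chain segment to segment.
0–6 s: v starts 2 cm/s; Δx = 2·6 + ½·-6·6² = -96 cm; v ends -34 cm/s.
6–11 s: v starts -34 cm/s; Δx = -34·5 + ½·-8·5² = -270 cm; v ends -74 cm/s.
11–16 s: v starts -74 cm/s; Δx = -74·5 + ½·9·5² = -257.5 cm; v ends -29 cm/s.
16–17 s: v starts -29 cm/s; Δx = -29·1 + ½·-9·1² = -33.5 cm; v ends -38 cm/s.
x(17) = 3 + Σ Δx = -654 cm.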